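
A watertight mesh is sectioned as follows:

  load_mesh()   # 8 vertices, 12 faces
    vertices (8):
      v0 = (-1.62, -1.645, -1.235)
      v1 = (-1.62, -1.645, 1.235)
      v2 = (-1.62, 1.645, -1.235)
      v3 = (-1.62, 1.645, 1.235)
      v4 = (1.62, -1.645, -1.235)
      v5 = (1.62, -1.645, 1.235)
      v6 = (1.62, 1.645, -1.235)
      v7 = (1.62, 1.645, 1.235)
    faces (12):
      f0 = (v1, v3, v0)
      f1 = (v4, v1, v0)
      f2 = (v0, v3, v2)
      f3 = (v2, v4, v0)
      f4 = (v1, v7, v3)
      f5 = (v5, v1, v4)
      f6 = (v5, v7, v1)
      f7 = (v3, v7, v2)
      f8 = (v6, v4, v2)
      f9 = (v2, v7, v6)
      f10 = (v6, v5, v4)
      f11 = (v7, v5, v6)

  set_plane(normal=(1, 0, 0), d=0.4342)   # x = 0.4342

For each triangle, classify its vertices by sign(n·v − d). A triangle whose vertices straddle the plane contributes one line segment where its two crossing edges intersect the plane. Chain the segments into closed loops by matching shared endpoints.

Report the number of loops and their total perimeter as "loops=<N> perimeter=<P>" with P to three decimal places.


loops=1 perimeter=11.520

Straddling triangles (8 of 12):
  (v4,v1,v0) [+--] → (0.4342, -1.645, -0.33101)–(0.4342, -1.645, -1.235)  len=0.9040
  (v2,v4,v0) [-+-] → (0.4342, -0.440901, -1.235)–(0.4342, -1.645, -1.235)  len=1.2041
  (v1,v7,v3) [-+-] → (0.4342, 0.440901, 1.235)–(0.4342, 1.645, 1.235)  len=1.2041
  (v5,v1,v4) [+-+] → (0.4342, -1.645, 1.235)–(0.4342, -1.645, -0.33101)  len=1.5660
  (v5,v7,v1) [++-] → (0.4342, 0.440901, 1.235)–(0.4342, -1.645, 1.235)  len=2.0859
  (v3,v7,v2) [-+-] → (0.4342, 1.645, 1.235)–(0.4342, 1.645, 0.33101)  len=0.9040
  (v6,v4,v2) [++-] → (0.4342, -0.440901, -1.235)–(0.4342, 1.645, -1.235)  len=2.0859
  (v2,v7,v6) [-++] → (0.4342, 1.645, 0.33101)–(0.4342, 1.645, -1.235)  len=1.5660

Chained into 1 loop(s):
  loop 1: 8 segments, perimeter = 11.5200
Total perimeter = 11.520


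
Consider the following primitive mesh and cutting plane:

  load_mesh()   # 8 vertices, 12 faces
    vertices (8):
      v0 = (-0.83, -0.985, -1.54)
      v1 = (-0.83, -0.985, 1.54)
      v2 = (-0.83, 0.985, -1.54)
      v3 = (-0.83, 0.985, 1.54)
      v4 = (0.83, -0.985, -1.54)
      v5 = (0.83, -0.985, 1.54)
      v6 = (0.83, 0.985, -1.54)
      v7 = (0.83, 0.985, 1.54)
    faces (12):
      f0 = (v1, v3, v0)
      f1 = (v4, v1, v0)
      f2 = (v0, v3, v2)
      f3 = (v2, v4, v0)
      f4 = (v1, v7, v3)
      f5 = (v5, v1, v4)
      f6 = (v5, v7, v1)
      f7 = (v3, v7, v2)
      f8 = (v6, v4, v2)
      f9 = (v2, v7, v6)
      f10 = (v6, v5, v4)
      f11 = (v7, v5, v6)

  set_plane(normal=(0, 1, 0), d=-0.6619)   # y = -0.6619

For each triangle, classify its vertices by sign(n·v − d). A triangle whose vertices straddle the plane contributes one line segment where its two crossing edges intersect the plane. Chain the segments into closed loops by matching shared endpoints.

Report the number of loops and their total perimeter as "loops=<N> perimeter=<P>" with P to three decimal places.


loops=1 perimeter=9.480

Straddling triangles (8 of 12):
  (v1,v3,v0) [-+-] → (-0.83, -0.6619, 1.54)–(-0.83, -0.6619, -1.03485)  len=2.5748
  (v0,v3,v2) [-++] → (-0.83, -0.6619, -1.03485)–(-0.83, -0.6619, -1.54)  len=0.5052
  (v2,v4,v0) [+--] → (0.557743, -0.6619, -1.54)–(-0.83, -0.6619, -1.54)  len=1.3877
  (v1,v7,v3) [-++] → (-0.557743, -0.6619, 1.54)–(-0.83, -0.6619, 1.54)  len=0.2723
  (v5,v7,v1) [-+-] → (0.83, -0.6619, 1.54)–(-0.557743, -0.6619, 1.54)  len=1.3877
  (v6,v4,v2) [+-+] → (0.83, -0.6619, -1.54)–(0.557743, -0.6619, -1.54)  len=0.2723
  (v6,v5,v4) [+--] → (0.83, -0.6619, 1.03485)–(0.83, -0.6619, -1.54)  len=2.5748
  (v7,v5,v6) [+-+] → (0.83, -0.6619, 1.54)–(0.83, -0.6619, 1.03485)  len=0.5052

Chained into 1 loop(s):
  loop 1: 8 segments, perimeter = 9.4800
Total perimeter = 9.480


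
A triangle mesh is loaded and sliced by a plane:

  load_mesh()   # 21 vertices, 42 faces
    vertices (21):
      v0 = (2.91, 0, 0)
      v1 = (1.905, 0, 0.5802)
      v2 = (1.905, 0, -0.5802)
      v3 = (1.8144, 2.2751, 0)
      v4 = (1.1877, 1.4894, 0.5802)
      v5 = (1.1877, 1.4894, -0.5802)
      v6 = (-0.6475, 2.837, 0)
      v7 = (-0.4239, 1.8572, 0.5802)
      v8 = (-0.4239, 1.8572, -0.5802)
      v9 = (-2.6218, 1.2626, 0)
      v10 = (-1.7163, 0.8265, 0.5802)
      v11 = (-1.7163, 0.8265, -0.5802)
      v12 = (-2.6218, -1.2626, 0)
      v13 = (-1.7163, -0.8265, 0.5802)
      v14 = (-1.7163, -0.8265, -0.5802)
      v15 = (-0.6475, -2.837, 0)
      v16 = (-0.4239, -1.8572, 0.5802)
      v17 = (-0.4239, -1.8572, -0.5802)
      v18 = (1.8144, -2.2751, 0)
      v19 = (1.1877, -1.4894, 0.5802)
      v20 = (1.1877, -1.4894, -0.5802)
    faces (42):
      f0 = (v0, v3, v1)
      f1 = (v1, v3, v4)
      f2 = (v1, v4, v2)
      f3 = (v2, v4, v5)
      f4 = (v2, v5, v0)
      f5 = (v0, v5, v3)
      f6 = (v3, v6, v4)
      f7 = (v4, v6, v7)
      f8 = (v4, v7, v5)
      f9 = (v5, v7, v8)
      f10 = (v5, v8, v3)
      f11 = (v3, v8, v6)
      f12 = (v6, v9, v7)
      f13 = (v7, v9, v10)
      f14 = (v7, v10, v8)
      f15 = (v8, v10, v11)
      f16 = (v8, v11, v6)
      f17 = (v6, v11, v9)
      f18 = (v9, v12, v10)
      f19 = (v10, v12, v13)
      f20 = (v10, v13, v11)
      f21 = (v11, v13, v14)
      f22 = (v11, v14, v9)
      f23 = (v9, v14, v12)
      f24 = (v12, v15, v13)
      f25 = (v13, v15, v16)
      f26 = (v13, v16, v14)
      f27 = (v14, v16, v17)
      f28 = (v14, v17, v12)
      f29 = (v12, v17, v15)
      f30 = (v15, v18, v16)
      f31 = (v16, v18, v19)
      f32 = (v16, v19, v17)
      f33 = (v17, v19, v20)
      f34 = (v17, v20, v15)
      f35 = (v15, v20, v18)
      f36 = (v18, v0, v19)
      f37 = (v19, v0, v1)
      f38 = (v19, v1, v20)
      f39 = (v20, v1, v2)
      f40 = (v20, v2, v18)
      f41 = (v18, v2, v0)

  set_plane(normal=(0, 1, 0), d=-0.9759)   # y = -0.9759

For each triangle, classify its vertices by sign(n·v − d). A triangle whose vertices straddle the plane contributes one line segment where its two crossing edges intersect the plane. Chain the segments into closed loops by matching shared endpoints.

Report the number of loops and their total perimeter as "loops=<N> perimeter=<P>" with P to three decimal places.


loops=2 perimeter=7.127

Straddling triangles (14 of 42):
  (v9,v12,v10) [+-+] → (-2.6218, -0.9759, 0)–(-2.49753, -0.9759, 0.0796244)  len=0.1476
  (v10,v12,v13) [+-+] → (-2.49753, -0.9759, 0.0796244)–(-2.02651, -0.9759, 0.381434)  len=0.5594
  (v9,v14,v12) [++-] → (-2.02651, -0.9759, -0.381434)–(-2.6218, -0.9759, 0)  len=0.7070
  (v12,v15,v13) [--+] → (-1.63688, -0.9759, 0.537085)–(-2.02651, -0.9759, 0.381434)  len=0.4196
  (v13,v15,v16) [+--] → (-1.63688, -0.9759, 0.537085)–(-1.52897, -0.9759, 0.5802)  len=0.1162
  (v13,v16,v14) [+-+] → (-1.52897, -0.9759, 0.5802)–(-1.52897, -0.9759, -0.412)  len=0.9922
  (v14,v16,v17) [+--] → (-1.52897, -0.9759, -0.412)–(-1.52897, -0.9759, -0.5802)  len=0.1682
  (v14,v17,v12) [+--] → (-1.52897, -0.9759, -0.5802)–(-2.02651, -0.9759, -0.381434)  len=0.5358
  (v18,v0,v19) [-+-] → (2.44004, -0.9759, 0)–(1.7815, -0.9759, 0.380165)  len=0.7604
  (v19,v0,v1) [-++] → (1.7815, -0.9759, 0.380165)–(1.435, -0.9759, 0.5802)  len=0.4001
  (v19,v1,v20) [-+-] → (1.435, -0.9759, 0.5802)–(1.435, -0.9759, -0.180129)  len=0.7603
  (v20,v1,v2) [-++] → (1.435, -0.9759, -0.180129)–(1.435, -0.9759, -0.5802)  len=0.4001
  (v20,v2,v18) [-+-] → (1.435, -0.9759, -0.5802)–(1.86614, -0.9759, -0.331324)  len=0.4978
  (v18,v2,v0) [-++] → (1.86614, -0.9759, -0.331324)–(2.44004, -0.9759, 0)  len=0.6627

Chained into 2 loop(s):
  loop 1: 8 segments, perimeter = 3.6460
  loop 2: 6 segments, perimeter = 3.4814
Total perimeter = 7.127


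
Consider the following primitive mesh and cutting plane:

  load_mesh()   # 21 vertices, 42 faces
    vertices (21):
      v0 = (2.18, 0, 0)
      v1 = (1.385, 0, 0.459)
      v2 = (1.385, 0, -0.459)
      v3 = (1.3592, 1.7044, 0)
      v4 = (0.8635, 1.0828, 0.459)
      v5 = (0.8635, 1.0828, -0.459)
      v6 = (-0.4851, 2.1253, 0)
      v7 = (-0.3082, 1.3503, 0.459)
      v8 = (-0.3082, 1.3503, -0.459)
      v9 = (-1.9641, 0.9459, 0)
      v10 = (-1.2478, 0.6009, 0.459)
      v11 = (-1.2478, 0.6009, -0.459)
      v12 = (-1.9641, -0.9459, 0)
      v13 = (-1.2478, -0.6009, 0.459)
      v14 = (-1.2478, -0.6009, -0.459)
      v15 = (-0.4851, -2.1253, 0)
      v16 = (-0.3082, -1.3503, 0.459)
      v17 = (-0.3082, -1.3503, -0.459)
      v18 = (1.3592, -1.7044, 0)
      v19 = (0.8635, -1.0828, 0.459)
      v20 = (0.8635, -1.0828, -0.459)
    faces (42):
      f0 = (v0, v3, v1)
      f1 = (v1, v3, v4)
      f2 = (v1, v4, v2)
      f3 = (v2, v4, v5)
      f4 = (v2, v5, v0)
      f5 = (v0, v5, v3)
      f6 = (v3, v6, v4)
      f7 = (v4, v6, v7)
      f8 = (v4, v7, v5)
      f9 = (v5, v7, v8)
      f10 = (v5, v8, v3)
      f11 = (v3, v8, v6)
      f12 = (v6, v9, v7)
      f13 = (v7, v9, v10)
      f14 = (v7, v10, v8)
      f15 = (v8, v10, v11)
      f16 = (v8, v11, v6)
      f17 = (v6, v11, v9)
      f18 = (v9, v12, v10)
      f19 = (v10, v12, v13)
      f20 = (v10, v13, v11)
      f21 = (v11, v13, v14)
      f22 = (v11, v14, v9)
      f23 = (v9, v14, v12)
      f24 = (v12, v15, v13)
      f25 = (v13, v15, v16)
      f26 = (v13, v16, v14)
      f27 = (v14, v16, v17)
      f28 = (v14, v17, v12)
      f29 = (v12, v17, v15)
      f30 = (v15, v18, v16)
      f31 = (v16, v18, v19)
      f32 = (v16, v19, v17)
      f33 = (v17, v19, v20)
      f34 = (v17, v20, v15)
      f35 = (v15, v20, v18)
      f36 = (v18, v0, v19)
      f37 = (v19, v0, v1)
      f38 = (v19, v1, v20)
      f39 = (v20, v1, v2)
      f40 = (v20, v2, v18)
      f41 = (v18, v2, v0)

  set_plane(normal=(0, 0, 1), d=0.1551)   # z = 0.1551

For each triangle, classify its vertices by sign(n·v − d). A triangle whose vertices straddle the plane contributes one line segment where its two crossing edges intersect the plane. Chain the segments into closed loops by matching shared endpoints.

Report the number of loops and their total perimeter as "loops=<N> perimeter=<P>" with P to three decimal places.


loops=2 perimeter=20.023

Straddling triangles (28 of 42):
  (v0,v3,v1) [--+] → (1.36792, 1.12847, 0.1551)–(1.91136, 0, 0.1551)  len=1.2525
  (v1,v3,v4) [+-+] → (1.36792, 1.12847, 0.1551)–(1.1917, 1.49436, 0.1551)  len=0.4061
  (v1,v4,v2) [++-] → (1.03614, 0.724344, 0.1551)–(1.385, 0, 0.1551)  len=0.8040
  (v2,v4,v5) [-+-] → (1.03614, 0.724344, 0.1551)–(0.8635, 1.0828, 0.1551)  len=0.3979
  (v3,v6,v4) [--+] → (-0.0293966, 1.77303, 0.1551)–(1.1917, 1.49436, 0.1551)  len=1.2525
  (v4,v6,v7) [+-+] → (-0.0293966, 1.77303, 0.1551)–(-0.425324, 1.86342, 0.1551)  len=0.4061
  (v4,v7,v5) [++-] → (0.0796863, 1.26175, 0.1551)–(0.8635, 1.0828, 0.1551)  len=0.8040
  (v5,v7,v8) [-+-] → (0.0796863, 1.26175, 0.1551)–(-0.3082, 1.3503, 0.1551)  len=0.3979
  (v6,v9,v7) [--+] → (-1.40456, 1.08255, 0.1551)–(-0.425324, 1.86342, 0.1551)  len=1.2525
  (v7,v9,v10) [+-+] → (-1.40456, 1.08255, 0.1551)–(-1.72206, 0.829322, 0.1551)  len=0.4061
  (v7,v10,v8) [++-] → (-0.936749, 0.848986, 0.1551)–(-0.3082, 1.3503, 0.1551)  len=0.8040
  (v8,v10,v11) [-+-] → (-0.936749, 0.848986, 0.1551)–(-1.2478, 0.6009, 0.1551)  len=0.3979
  (v9,v12,v10) [--+] → (-1.72206, -0.423223, 0.1551)–(-1.72206, 0.829322, 0.1551)  len=1.2525
  (v10,v12,v13) [+-+] → (-1.72206, -0.423223, 0.1551)–(-1.72206, -0.829322, 0.1551)  len=0.4061
  (v10,v13,v11) [++-] → (-1.2478, -0.203049, 0.1551)–(-1.2478, 0.6009, 0.1551)  len=0.8039
  (v11,v13,v14) [-+-] → (-1.2478, -0.203049, 0.1551)–(-1.2478, -0.6009, 0.1551)  len=0.3979
  (v12,v15,v13) [--+] → (-0.742823, -1.61019, 0.1551)–(-1.72206, -0.829322, 0.1551)  len=1.2525
  (v13,v15,v16) [+-+] → (-0.742823, -1.61019, 0.1551)–(-0.425324, -1.86342, 0.1551)  len=0.4061
  (v13,v16,v14) [++-] → (-0.619251, -1.10221, 0.1551)–(-1.2478, -0.6009, 0.1551)  len=0.8040
  (v14,v16,v17) [-+-] → (-0.619251, -1.10221, 0.1551)–(-0.3082, -1.3503, 0.1551)  len=0.3979
  (v15,v18,v16) [--+] → (0.795771, -1.58475, 0.1551)–(-0.425324, -1.86342, 0.1551)  len=1.2525
  (v16,v18,v19) [+-+] → (0.795771, -1.58475, 0.1551)–(1.1917, -1.49436, 0.1551)  len=0.4061
  (v16,v19,v17) [++-] → (0.475614, -1.17135, 0.1551)–(-0.3082, -1.3503, 0.1551)  len=0.8040
  (v17,v19,v20) [-+-] → (0.475614, -1.17135, 0.1551)–(0.8635, -1.0828, 0.1551)  len=0.3979
  (v18,v0,v19) [--+] → (1.73514, -0.365887, 0.1551)–(1.1917, -1.49436, 0.1551)  len=1.2525
  (v19,v0,v1) [+-+] → (1.73514, -0.365887, 0.1551)–(1.91136, 0, 0.1551)  len=0.4061
  (v19,v1,v20) [++-] → (1.21236, -0.358456, 0.1551)–(0.8635, -1.0828, 0.1551)  len=0.8040
  (v20,v1,v2) [-+-] → (1.21236, -0.358456, 0.1551)–(1.385, 0, 0.1551)  len=0.3979

Chained into 2 loop(s):
  loop 1: 14 segments, perimeter = 11.6102
  loop 2: 14 segments, perimeter = 8.4129
Total perimeter = 20.023


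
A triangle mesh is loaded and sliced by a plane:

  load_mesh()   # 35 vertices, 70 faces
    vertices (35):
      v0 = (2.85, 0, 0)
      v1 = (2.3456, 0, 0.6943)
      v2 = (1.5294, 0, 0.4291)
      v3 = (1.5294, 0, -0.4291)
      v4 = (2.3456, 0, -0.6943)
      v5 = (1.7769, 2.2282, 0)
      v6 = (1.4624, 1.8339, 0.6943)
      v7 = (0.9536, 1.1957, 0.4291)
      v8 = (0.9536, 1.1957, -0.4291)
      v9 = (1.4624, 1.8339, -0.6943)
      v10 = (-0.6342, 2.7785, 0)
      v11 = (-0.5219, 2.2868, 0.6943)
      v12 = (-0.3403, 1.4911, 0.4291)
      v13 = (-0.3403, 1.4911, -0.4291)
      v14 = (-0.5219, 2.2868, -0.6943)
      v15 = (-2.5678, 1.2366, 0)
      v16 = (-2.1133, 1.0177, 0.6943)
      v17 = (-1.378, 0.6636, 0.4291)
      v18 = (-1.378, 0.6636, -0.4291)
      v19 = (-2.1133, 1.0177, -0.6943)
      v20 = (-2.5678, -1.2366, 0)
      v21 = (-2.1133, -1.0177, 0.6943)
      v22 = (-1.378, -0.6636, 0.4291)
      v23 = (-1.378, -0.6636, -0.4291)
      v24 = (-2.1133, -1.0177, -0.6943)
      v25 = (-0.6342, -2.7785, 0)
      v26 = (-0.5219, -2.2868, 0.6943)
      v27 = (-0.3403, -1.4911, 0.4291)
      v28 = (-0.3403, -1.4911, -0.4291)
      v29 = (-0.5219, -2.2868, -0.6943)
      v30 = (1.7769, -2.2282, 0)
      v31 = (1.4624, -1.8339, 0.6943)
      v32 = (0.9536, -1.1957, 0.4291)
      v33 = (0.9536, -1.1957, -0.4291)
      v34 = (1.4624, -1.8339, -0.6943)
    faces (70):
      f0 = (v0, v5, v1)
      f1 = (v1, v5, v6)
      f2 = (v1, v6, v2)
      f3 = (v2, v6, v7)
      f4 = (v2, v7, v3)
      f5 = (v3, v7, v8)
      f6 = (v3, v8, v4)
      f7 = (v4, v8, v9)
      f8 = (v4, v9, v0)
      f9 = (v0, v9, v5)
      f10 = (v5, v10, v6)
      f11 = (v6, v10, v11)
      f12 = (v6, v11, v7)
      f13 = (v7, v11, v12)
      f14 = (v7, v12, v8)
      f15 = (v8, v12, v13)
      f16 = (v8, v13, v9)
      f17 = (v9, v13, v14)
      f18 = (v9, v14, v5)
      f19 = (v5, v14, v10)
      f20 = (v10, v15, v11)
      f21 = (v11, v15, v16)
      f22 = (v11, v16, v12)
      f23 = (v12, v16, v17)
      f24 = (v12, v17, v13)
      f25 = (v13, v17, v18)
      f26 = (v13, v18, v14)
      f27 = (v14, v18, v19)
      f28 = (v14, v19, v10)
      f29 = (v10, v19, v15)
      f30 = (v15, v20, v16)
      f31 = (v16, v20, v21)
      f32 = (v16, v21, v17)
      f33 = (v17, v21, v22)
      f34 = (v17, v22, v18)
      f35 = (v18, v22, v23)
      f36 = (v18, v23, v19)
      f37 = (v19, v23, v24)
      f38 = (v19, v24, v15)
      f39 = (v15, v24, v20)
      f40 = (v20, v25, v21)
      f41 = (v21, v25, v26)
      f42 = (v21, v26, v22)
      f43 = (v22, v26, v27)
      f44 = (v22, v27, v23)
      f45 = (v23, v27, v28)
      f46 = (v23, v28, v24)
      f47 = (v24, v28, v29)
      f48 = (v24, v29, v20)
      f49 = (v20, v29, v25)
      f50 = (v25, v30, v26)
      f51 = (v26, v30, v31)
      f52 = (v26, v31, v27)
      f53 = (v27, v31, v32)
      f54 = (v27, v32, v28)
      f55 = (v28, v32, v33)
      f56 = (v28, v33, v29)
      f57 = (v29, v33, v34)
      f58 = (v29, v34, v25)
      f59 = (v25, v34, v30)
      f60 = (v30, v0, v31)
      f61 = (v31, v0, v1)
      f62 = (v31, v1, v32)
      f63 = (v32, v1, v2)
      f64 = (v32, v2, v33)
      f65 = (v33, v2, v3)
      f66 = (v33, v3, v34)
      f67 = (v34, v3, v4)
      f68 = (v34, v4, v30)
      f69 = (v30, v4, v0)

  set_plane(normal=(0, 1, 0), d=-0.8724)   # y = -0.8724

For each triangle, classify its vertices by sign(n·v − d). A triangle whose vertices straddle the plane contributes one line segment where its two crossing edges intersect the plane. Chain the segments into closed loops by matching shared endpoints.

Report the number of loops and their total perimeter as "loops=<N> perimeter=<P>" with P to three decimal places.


Straddling triangles (22 of 70):
  (v15,v20,v16) [+-+] → (-2.5678, -0.8724, 0)–(-2.49437, -0.8724, 0.11217)  len=0.1341
  (v16,v20,v21) [+--] → (-2.49437, -0.8724, 0.11217)–(-2.1133, -0.8724, 0.6943)  len=0.6958
  (v16,v21,v17) [+-+] → (-2.1133, -0.8724, 0.6943)–(-2.04975, -0.8724, 0.671381)  len=0.0676
  (v17,v21,v22) [+-+] → (-2.04975, -0.8724, 0.671381)–(-1.81158, -0.8724, 0.585479)  len=0.2532
  (v19,v23,v24) [++-] → (-1.81158, -0.8724, -0.585479)–(-2.1133, -0.8724, -0.6943)  len=0.3207
  (v19,v24,v15) [+-+] → (-2.1133, -0.8724, -0.6943)–(-2.14259, -0.8724, -0.649549)  len=0.0535
  (v15,v24,v20) [+--] → (-2.14259, -0.8724, -0.649549)–(-2.5678, -0.8724, 0)  len=0.7763
  (v21,v26,v22) [--+] → (-1.26788, -0.8724, 0.463214)–(-1.81158, -0.8724, 0.585479)  len=0.5573
  (v22,v26,v27) [+--] → (-1.26788, -0.8724, 0.463214)–(-1.11616, -0.8724, 0.4291)  len=0.1555
  (v22,v27,v23) [+-+] → (-1.11616, -0.8724, 0.4291)–(-1.11616, -0.8724, -0.212554)  len=0.6417
  (v23,v27,v28) [+--] → (-1.11616, -0.8724, -0.212554)–(-1.11616, -0.8724, -0.4291)  len=0.2165
  (v23,v28,v24) [+--] → (-1.11616, -0.8724, -0.4291)–(-1.81158, -0.8724, -0.585479)  len=0.7128
  (v30,v0,v31) [-+-] → (2.42985, -0.8724, 0)–(2.18991, -0.8724, 0.330284)  len=0.4082
  (v31,v0,v1) [-++] → (2.18991, -0.8724, 0.330284)–(1.92546, -0.8724, 0.6943)  len=0.4499
  (v31,v1,v32) [-+-] → (1.92546, -0.8724, 0.6943)–(1.32998, -0.8724, 0.500806)  len=0.6261
  (v32,v1,v2) [-++] → (1.32998, -0.8724, 0.500806)–(1.10929, -0.8724, 0.4291)  len=0.2320
  (v32,v2,v33) [-+-] → (1.10929, -0.8724, 0.4291)–(1.10929, -0.8724, -0.197055)  len=0.6262
  (v33,v2,v3) [-++] → (1.10929, -0.8724, -0.197055)–(1.10929, -0.8724, -0.4291)  len=0.2320
  (v33,v3,v34) [-+-] → (1.10929, -0.8724, -0.4291)–(1.49753, -0.8724, -0.555258)  len=0.4082
  (v34,v3,v4) [-++] → (1.49753, -0.8724, -0.555258)–(1.92546, -0.8724, -0.6943)  len=0.4499
  (v34,v4,v30) [-+-] → (1.92546, -0.8724, -0.6943)–(2.12294, -0.8724, -0.422463)  len=0.3360
  (v30,v4,v0) [-++] → (2.12294, -0.8724, -0.422463)–(2.42985, -0.8724, 0)  len=0.5222

Chained into 2 loop(s):
  loop 1: 12 segments, perimeter = 4.5849
  loop 2: 10 segments, perimeter = 4.2909
Total perimeter = 8.876

loops=2 perimeter=8.876


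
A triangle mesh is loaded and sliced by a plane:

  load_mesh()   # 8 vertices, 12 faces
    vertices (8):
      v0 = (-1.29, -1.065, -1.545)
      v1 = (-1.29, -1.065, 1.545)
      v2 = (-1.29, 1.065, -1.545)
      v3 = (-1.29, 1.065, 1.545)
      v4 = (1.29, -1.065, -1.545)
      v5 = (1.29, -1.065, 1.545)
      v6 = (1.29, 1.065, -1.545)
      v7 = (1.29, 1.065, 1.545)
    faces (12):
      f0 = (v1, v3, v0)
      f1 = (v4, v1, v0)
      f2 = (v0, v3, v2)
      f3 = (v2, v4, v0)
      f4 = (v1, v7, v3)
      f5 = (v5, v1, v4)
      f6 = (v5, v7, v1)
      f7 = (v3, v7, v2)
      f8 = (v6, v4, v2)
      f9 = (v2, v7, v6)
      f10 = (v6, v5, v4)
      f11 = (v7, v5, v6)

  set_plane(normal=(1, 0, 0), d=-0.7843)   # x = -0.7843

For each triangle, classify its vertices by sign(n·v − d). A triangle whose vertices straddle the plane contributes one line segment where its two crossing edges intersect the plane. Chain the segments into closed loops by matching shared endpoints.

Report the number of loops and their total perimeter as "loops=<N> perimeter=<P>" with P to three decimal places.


Straddling triangles (8 of 12):
  (v4,v1,v0) [+--] → (-0.7843, -1.065, 0.939336)–(-0.7843, -1.065, -1.545)  len=2.4843
  (v2,v4,v0) [-+-] → (-0.7843, 0.647503, -1.545)–(-0.7843, -1.065, -1.545)  len=1.7125
  (v1,v7,v3) [-+-] → (-0.7843, -0.647503, 1.545)–(-0.7843, 1.065, 1.545)  len=1.7125
  (v5,v1,v4) [+-+] → (-0.7843, -1.065, 1.545)–(-0.7843, -1.065, 0.939336)  len=0.6057
  (v5,v7,v1) [++-] → (-0.7843, -0.647503, 1.545)–(-0.7843, -1.065, 1.545)  len=0.4175
  (v3,v7,v2) [-+-] → (-0.7843, 1.065, 1.545)–(-0.7843, 1.065, -0.939336)  len=2.4843
  (v6,v4,v2) [++-] → (-0.7843, 0.647503, -1.545)–(-0.7843, 1.065, -1.545)  len=0.4175
  (v2,v7,v6) [-++] → (-0.7843, 1.065, -0.939336)–(-0.7843, 1.065, -1.545)  len=0.6057

Chained into 1 loop(s):
  loop 1: 8 segments, perimeter = 10.4400
Total perimeter = 10.440

loops=1 perimeter=10.440


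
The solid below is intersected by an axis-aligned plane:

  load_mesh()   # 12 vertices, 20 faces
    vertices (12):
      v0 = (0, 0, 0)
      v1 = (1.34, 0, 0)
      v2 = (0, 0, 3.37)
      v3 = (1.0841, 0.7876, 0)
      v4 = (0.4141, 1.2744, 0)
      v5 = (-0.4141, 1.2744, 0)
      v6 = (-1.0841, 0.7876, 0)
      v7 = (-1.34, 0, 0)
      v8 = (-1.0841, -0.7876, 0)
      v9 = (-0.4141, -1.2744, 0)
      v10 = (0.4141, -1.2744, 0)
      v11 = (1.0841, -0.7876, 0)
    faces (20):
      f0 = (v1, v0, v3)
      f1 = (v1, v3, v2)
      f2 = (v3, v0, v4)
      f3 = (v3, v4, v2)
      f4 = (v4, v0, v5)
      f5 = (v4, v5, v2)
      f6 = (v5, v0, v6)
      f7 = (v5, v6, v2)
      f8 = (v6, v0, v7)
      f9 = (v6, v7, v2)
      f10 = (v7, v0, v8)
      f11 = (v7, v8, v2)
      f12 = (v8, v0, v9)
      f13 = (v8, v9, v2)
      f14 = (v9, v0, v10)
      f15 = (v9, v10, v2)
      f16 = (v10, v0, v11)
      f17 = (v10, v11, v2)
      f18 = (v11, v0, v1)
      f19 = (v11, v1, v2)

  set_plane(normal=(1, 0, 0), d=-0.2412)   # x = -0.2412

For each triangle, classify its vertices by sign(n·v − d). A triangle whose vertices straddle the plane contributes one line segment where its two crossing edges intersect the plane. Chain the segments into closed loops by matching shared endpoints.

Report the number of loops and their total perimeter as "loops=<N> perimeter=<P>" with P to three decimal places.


loops=1 perimeter=8.688

Straddling triangles (12 of 20):
  (v4,v0,v5) [++-] → (-0.2412, 0.742297, 0)–(-0.2412, 1.2744, 0)  len=0.5321
  (v4,v5,v2) [+-+] → (-0.2412, 1.2744, 0)–(-0.2412, 0.742297, 1.40708)  len=1.5043
  (v5,v0,v6) [-+-] → (-0.2412, 0.742297, 0)–(-0.2412, 0.175232, 0)  len=0.5671
  (v5,v6,v2) [--+] → (-0.2412, 0.175232, 2.62021)–(-0.2412, 0.742297, 1.40708)  len=1.3391
  (v6,v0,v7) [-+-] → (-0.2412, 0.175232, 0)–(-0.2412, 0, 0)  len=0.1752
  (v6,v7,v2) [--+] → (-0.2412, 0, 2.7634)–(-0.2412, 0.175232, 2.62021)  len=0.2263
  (v7,v0,v8) [-+-] → (-0.2412, 0, 0)–(-0.2412, -0.175232, 0)  len=0.1752
  (v7,v8,v2) [--+] → (-0.2412, -0.175232, 2.62021)–(-0.2412, 0, 2.7634)  len=0.2263
  (v8,v0,v9) [-+-] → (-0.2412, -0.175232, 0)–(-0.2412, -0.742297, 0)  len=0.5671
  (v8,v9,v2) [--+] → (-0.2412, -0.742297, 1.40708)–(-0.2412, -0.175232, 2.62021)  len=1.3391
  (v9,v0,v10) [-++] → (-0.2412, -0.742297, 0)–(-0.2412, -1.2744, 0)  len=0.5321
  (v9,v10,v2) [-++] → (-0.2412, -1.2744, 0)–(-0.2412, -0.742297, 1.40708)  len=1.5043

Chained into 1 loop(s):
  loop 1: 12 segments, perimeter = 8.6883
Total perimeter = 8.688


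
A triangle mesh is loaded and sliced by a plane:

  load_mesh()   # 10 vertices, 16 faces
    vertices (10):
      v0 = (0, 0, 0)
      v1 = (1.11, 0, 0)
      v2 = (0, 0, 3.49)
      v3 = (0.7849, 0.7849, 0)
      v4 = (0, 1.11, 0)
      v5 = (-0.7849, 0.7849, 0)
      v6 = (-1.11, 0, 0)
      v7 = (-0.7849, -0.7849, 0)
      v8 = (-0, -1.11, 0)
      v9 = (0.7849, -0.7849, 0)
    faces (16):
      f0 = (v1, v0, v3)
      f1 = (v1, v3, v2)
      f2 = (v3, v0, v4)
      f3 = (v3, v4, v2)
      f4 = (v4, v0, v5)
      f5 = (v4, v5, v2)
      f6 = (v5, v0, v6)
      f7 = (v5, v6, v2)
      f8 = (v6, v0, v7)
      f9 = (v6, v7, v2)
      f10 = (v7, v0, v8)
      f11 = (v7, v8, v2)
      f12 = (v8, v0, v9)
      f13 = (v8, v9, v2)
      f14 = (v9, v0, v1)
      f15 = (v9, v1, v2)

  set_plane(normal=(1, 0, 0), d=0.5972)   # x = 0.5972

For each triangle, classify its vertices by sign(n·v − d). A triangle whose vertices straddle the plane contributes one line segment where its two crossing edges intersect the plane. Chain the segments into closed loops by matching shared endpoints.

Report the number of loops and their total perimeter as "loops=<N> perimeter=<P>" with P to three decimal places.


loops=1 perimeter=5.438

Straddling triangles (8 of 16):
  (v1,v0,v3) [+-+] → (0.5972, 0, 0)–(0.5972, 0.5972, 0)  len=0.5972
  (v1,v3,v2) [++-] → (0.5972, 0.5972, 0.834594)–(0.5972, 0, 1.61232)  len=0.9806
  (v3,v0,v4) [+--] → (0.5972, 0.5972, 0)–(0.5972, 0.862644, 0)  len=0.2654
  (v3,v4,v2) [+--] → (0.5972, 0.862644, 0)–(0.5972, 0.5972, 0.834594)  len=0.8758
  (v8,v0,v9) [--+] → (0.5972, -0.5972, 0)–(0.5972, -0.862644, 0)  len=0.2654
  (v8,v9,v2) [-+-] → (0.5972, -0.862644, 0)–(0.5972, -0.5972, 0.834594)  len=0.8758
  (v9,v0,v1) [+-+] → (0.5972, -0.5972, 0)–(0.5972, 0, 0)  len=0.5972
  (v9,v1,v2) [++-] → (0.5972, 0, 1.61232)–(0.5972, -0.5972, 0.834594)  len=0.9806

Chained into 1 loop(s):
  loop 1: 8 segments, perimeter = 5.4380
Total perimeter = 5.438


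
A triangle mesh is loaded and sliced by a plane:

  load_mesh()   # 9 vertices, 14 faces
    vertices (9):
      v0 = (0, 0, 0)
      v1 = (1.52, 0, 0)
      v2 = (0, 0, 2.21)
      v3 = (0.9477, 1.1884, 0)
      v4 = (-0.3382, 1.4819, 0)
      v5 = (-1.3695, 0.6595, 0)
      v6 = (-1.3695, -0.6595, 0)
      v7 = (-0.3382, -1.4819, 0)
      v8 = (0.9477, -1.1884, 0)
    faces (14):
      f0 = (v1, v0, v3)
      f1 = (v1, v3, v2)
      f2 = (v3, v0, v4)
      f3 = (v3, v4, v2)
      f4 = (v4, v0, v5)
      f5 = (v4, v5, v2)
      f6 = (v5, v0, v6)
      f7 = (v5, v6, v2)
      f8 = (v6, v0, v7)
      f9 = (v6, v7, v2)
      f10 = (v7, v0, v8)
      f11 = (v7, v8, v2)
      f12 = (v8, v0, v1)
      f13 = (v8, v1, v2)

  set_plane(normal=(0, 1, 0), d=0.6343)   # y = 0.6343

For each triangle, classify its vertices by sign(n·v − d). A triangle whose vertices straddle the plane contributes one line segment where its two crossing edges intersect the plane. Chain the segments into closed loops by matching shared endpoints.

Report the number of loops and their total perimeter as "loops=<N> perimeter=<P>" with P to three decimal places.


Straddling triangles (8 of 14):
  (v1,v0,v3) [--+] → (0.505828, 0.6343, 0)–(1.21454, 0.6343, 0)  len=0.7087
  (v1,v3,v2) [-+-] → (1.21454, 0.6343, 0)–(0.505828, 0.6343, 1.03043)  len=1.2506
  (v3,v0,v4) [+-+] → (0.505828, 0.6343, 0)–(-0.14476, 0.6343, 0)  len=0.6506
  (v3,v4,v2) [++-] → (-0.14476, 0.6343, 1.26405)–(0.505828, 0.6343, 1.03043)  len=0.6913
  (v4,v0,v5) [+-+] → (-0.14476, 0.6343, 0)–(-1.31717, 0.6343, 0)  len=1.1724
  (v4,v5,v2) [++-] → (-1.31717, 0.6343, 0.0844458)–(-0.14476, 0.6343, 1.26405)  len=1.6631
  (v5,v0,v6) [+--] → (-1.31717, 0.6343, 0)–(-1.3695, 0.6343, 0)  len=0.0523
  (v5,v6,v2) [+--] → (-1.3695, 0.6343, 0)–(-1.31717, 0.6343, 0.0844458)  len=0.0993

Chained into 1 loop(s):
  loop 1: 8 segments, perimeter = 6.2884
Total perimeter = 6.288

loops=1 perimeter=6.288


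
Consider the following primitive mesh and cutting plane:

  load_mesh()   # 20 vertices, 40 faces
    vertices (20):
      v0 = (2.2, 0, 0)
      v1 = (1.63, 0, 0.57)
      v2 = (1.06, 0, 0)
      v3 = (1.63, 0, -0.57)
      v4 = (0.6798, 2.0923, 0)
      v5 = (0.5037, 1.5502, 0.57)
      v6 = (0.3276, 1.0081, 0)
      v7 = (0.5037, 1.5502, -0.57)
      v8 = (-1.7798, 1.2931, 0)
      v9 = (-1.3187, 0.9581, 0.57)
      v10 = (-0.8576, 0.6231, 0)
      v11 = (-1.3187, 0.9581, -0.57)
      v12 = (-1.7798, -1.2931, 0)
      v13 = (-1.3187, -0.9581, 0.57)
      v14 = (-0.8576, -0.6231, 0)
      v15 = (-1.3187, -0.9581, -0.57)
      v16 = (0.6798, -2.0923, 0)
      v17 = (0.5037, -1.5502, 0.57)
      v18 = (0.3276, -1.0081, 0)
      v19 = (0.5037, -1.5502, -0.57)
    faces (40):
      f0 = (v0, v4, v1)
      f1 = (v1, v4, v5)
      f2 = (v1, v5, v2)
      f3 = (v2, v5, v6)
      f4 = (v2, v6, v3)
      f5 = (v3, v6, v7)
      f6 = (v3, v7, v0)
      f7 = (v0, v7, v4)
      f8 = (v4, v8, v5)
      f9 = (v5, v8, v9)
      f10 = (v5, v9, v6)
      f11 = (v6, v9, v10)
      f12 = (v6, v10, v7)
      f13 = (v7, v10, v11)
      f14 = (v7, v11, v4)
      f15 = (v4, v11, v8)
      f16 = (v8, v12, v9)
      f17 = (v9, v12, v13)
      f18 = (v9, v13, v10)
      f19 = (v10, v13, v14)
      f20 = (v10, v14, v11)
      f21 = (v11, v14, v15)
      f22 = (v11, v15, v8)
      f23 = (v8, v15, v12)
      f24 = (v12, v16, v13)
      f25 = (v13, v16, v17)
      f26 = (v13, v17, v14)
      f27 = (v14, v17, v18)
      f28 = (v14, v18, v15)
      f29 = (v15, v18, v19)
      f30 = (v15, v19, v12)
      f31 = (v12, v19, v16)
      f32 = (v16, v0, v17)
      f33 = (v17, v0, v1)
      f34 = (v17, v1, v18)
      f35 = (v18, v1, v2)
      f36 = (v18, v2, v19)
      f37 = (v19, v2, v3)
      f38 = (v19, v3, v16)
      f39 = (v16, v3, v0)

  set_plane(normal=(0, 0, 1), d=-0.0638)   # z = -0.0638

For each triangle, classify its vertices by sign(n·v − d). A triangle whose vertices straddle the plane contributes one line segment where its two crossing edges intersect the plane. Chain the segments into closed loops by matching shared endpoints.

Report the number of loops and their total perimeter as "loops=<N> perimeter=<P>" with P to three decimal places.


Straddling triangles (20 of 40):
  (v2,v6,v3) [++-] → (0.473377, 0.895264, -0.0638)–(1.1238, 0, -0.0638)  len=1.1066
  (v3,v6,v7) [-+-] → (0.473377, 0.895264, -0.0638)–(0.347311, 1.06878, -0.0638)  len=0.2145
  (v3,v7,v0) [--+] → (2.01013, 0.173514, -0.0638)–(2.1362, 0, -0.0638)  len=0.2145
  (v0,v7,v4) [+-+] → (2.01013, 0.173514, -0.0638)–(0.660089, 2.03162, -0.0638)  len=2.2968
  (v6,v10,v7) [++-] → (-0.70523, 0.72687, -0.0638)–(0.347311, 1.06878, -0.0638)  len=1.1067
  (v7,v10,v11) [-+-] → (-0.70523, 0.72687, -0.0638)–(-0.909211, 0.660596, -0.0638)  len=0.2145
  (v7,v11,v4) [--+] → (0.456108, 1.96535, -0.0638)–(0.660089, 2.03162, -0.0638)  len=0.2145
  (v4,v11,v8) [+-+] → (0.456108, 1.96535, -0.0638)–(-1.72819, 1.2556, -0.0638)  len=2.2967
  (v10,v14,v11) [++-] → (-0.909211, -0.446117, -0.0638)–(-0.909211, 0.660596, -0.0638)  len=1.1067
  (v11,v14,v15) [-+-] → (-0.909211, -0.446117, -0.0638)–(-0.909211, -0.660596, -0.0638)  len=0.2145
  (v11,v15,v8) [--+] → (-1.72819, 1.04112, -0.0638)–(-1.72819, 1.2556, -0.0638)  len=0.2145
  (v8,v15,v12) [+-+] → (-1.72819, 1.04112, -0.0638)–(-1.72819, -1.2556, -0.0638)  len=2.2967
  (v14,v18,v15) [++-] → (0.14333, -1.0025, -0.0638)–(-0.909211, -0.660596, -0.0638)  len=1.1067
  (v15,v18,v19) [-+-] → (0.14333, -1.0025, -0.0638)–(0.347311, -1.06878, -0.0638)  len=0.2145
  (v15,v19,v12) [--+] → (-1.52421, -1.32188, -0.0638)–(-1.72819, -1.2556, -0.0638)  len=0.2145
  (v12,v19,v16) [+-+] → (-1.52421, -1.32188, -0.0638)–(0.660089, -2.03162, -0.0638)  len=2.2967
  (v18,v2,v19) [++-] → (0.997733, -0.173514, -0.0638)–(0.347311, -1.06878, -0.0638)  len=1.1066
  (v19,v2,v3) [-+-] → (0.997733, -0.173514, -0.0638)–(1.1238, 0, -0.0638)  len=0.2145
  (v19,v3,v16) [--+] → (0.786156, -1.85811, -0.0638)–(0.660089, -2.03162, -0.0638)  len=0.2145
  (v16,v3,v0) [+-+] → (0.786156, -1.85811, -0.0638)–(2.1362, 0, -0.0638)  len=2.2968

Chained into 2 loop(s):
  loop 1: 10 segments, perimeter = 6.6056
  loop 2: 10 segments, perimeter = 12.5561
Total perimeter = 19.162

loops=2 perimeter=19.162


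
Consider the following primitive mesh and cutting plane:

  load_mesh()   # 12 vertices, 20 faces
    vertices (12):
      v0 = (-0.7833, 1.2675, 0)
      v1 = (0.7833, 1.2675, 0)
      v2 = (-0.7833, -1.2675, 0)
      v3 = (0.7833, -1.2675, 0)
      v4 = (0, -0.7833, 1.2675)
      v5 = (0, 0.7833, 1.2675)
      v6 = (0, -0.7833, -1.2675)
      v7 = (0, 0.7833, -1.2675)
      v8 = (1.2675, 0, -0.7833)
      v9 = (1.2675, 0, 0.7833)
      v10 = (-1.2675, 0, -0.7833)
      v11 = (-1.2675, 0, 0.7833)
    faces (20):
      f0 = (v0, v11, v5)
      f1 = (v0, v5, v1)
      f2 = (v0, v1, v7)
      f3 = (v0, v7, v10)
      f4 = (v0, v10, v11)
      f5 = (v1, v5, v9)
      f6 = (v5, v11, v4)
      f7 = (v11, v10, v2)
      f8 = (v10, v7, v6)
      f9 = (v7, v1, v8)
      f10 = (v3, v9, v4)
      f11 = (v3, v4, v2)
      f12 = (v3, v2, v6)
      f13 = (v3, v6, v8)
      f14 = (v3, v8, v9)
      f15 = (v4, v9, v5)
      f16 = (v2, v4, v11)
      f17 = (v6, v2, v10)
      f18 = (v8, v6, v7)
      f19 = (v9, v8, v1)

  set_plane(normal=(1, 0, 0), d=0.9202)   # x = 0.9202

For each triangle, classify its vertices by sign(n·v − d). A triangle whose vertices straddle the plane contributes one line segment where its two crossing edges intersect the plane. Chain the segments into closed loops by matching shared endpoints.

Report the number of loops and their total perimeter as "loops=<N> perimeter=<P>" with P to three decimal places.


loops=1 perimeter=5.673

Straddling triangles (8 of 20):
  (v1,v5,v9) [--+] → (0.9202, 0.214627, 0.915973)–(0.9202, 0.909134, 0.221466)  len=0.9822
  (v7,v1,v8) [--+] → (0.9202, 0.909134, -0.221466)–(0.9202, 0.214627, -0.915973)  len=0.9822
  (v3,v9,v4) [-+-] → (0.9202, -0.909134, 0.221466)–(0.9202, -0.214627, 0.915973)  len=0.9822
  (v3,v6,v8) [--+] → (0.9202, -0.214627, -0.915973)–(0.9202, -0.909134, -0.221466)  len=0.9822
  (v3,v8,v9) [-++] → (0.9202, -0.909134, -0.221466)–(0.9202, -0.909134, 0.221466)  len=0.4429
  (v4,v9,v5) [-+-] → (0.9202, -0.214627, 0.915973)–(0.9202, 0.214627, 0.915973)  len=0.4293
  (v8,v6,v7) [+--] → (0.9202, -0.214627, -0.915973)–(0.9202, 0.214627, -0.915973)  len=0.4293
  (v9,v8,v1) [++-] → (0.9202, 0.909134, -0.221466)–(0.9202, 0.909134, 0.221466)  len=0.4429

Chained into 1 loop(s):
  loop 1: 8 segments, perimeter = 5.6731
Total perimeter = 5.673


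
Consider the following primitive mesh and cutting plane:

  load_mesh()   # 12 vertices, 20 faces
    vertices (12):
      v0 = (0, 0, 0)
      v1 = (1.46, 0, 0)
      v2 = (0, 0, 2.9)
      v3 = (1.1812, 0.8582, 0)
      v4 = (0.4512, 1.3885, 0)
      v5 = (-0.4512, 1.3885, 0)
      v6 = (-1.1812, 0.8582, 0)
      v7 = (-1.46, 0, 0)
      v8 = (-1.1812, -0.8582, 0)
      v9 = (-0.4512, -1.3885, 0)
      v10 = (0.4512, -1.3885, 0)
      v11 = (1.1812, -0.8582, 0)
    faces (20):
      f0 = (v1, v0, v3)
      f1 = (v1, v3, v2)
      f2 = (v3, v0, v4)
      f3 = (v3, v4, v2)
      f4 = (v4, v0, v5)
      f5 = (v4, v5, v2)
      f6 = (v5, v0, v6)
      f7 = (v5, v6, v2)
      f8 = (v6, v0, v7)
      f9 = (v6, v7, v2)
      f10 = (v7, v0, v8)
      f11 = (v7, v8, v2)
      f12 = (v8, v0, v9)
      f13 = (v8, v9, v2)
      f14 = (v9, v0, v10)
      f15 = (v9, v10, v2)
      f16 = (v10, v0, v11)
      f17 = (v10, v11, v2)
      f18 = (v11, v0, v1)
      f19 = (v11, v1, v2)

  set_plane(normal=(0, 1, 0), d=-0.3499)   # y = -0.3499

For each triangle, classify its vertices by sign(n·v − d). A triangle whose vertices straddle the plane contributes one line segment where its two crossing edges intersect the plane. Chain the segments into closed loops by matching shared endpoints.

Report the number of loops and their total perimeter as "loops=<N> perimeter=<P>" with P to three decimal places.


loops=1 perimeter=7.931

Straddling triangles (10 of 20):
  (v7,v0,v8) [++-] → (-0.481592, -0.3499, 0)–(-1.34633, -0.3499, 0)  len=0.8647
  (v7,v8,v2) [+-+] → (-1.34633, -0.3499, 0)–(-0.481592, -0.3499, 1.71763)  len=1.9230
  (v8,v0,v9) [-+-] → (-0.481592, -0.3499, 0)–(-0.113702, -0.3499, 0)  len=0.3679
  (v8,v9,v2) [--+] → (-0.113702, -0.3499, 2.1692)–(-0.481592, -0.3499, 1.71763)  len=0.5825
  (v9,v0,v10) [-+-] → (-0.113702, -0.3499, 0)–(0.113702, -0.3499, 0)  len=0.2274
  (v9,v10,v2) [--+] → (0.113702, -0.3499, 2.1692)–(-0.113702, -0.3499, 2.1692)  len=0.2274
  (v10,v0,v11) [-+-] → (0.113702, -0.3499, 0)–(0.481592, -0.3499, 0)  len=0.3679
  (v10,v11,v2) [--+] → (0.481592, -0.3499, 1.71763)–(0.113702, -0.3499, 2.1692)  len=0.5825
  (v11,v0,v1) [-++] → (0.481592, -0.3499, 0)–(1.34633, -0.3499, 0)  len=0.8647
  (v11,v1,v2) [-++] → (1.34633, -0.3499, 0)–(0.481592, -0.3499, 1.71763)  len=1.9230

Chained into 1 loop(s):
  loop 1: 10 segments, perimeter = 7.9310
Total perimeter = 7.931


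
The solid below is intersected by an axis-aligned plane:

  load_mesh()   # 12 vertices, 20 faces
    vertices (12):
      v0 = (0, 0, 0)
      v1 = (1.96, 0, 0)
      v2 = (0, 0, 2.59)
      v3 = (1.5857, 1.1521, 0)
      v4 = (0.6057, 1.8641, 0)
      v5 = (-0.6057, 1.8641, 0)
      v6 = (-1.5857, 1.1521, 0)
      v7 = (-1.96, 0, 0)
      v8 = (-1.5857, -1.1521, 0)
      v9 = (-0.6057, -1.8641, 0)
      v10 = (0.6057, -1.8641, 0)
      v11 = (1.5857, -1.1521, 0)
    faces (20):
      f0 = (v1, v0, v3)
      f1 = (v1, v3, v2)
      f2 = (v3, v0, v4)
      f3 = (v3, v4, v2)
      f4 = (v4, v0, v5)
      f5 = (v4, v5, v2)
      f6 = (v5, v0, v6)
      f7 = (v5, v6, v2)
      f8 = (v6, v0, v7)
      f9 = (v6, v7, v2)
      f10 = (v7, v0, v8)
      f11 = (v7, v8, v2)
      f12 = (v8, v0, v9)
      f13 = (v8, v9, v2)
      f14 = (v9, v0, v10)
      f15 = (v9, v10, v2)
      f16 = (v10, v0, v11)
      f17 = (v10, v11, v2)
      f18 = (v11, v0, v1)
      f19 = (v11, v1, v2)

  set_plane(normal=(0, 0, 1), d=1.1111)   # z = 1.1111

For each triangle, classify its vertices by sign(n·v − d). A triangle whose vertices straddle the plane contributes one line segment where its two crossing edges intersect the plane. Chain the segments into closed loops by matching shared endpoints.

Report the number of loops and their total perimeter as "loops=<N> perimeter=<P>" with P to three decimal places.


Straddling triangles (10 of 20):
  (v1,v3,v2) [--+] → (0.905441, 0.657854, 1.1111)–(1.11917, 0, 1.1111)  len=0.6917
  (v3,v4,v2) [--+] → (0.345857, 1.06441, 1.1111)–(0.905441, 0.657854, 1.1111)  len=0.6917
  (v4,v5,v2) [--+] → (-0.345857, 1.06441, 1.1111)–(0.345857, 1.06441, 1.1111)  len=0.6917
  (v5,v6,v2) [--+] → (-0.905441, 0.657854, 1.1111)–(-0.345857, 1.06441, 1.1111)  len=0.6917
  (v6,v7,v2) [--+] → (-1.11917, 0, 1.1111)–(-0.905441, 0.657854, 1.1111)  len=0.6917
  (v7,v8,v2) [--+] → (-0.905441, -0.657854, 1.1111)–(-1.11917, 0, 1.1111)  len=0.6917
  (v8,v9,v2) [--+] → (-0.345857, -1.06441, 1.1111)–(-0.905441, -0.657854, 1.1111)  len=0.6917
  (v9,v10,v2) [--+] → (0.345857, -1.06441, 1.1111)–(-0.345857, -1.06441, 1.1111)  len=0.6917
  (v10,v11,v2) [--+] → (0.905441, -0.657854, 1.1111)–(0.345857, -1.06441, 1.1111)  len=0.6917
  (v11,v1,v2) [--+] → (1.11917, 0, 1.1111)–(0.905441, -0.657854, 1.1111)  len=0.6917

Chained into 1 loop(s):
  loop 1: 10 segments, perimeter = 6.9170
Total perimeter = 6.917

loops=1 perimeter=6.917


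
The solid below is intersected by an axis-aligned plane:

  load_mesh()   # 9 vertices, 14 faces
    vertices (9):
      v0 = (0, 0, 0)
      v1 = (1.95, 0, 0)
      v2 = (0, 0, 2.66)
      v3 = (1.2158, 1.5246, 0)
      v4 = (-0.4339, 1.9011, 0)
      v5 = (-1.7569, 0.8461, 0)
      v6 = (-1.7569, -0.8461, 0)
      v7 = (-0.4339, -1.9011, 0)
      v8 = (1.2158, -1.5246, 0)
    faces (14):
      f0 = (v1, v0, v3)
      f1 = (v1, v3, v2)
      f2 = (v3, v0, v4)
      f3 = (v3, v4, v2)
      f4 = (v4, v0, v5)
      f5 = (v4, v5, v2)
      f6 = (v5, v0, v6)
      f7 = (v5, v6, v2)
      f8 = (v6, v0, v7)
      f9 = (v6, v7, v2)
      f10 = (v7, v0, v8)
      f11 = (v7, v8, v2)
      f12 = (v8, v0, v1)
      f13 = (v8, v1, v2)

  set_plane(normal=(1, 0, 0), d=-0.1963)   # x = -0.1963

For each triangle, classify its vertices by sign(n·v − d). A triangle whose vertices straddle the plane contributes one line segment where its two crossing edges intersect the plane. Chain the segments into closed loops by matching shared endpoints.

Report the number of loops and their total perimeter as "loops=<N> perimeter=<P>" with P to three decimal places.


Straddling triangles (10 of 14):
  (v3,v0,v4) [++-] → (-0.1963, 0.860074, 0)–(-0.1963, 1.84687, 0)  len=0.9868
  (v3,v4,v2) [+-+] → (-0.1963, 1.84687, 0)–(-0.1963, 0.860074, 1.45659)  len=1.7594
  (v4,v0,v5) [-+-] → (-0.1963, 0.860074, 0)–(-0.1963, 0.0945355, 0)  len=0.7655
  (v4,v5,v2) [--+] → (-0.1963, 0.0945355, 2.3628)–(-0.1963, 0.860074, 1.45659)  len=1.1863
  (v5,v0,v6) [-+-] → (-0.1963, 0.0945355, 0)–(-0.1963, -0.0945355, 0)  len=0.1891
  (v5,v6,v2) [--+] → (-0.1963, -0.0945355, 2.3628)–(-0.1963, 0.0945355, 2.3628)  len=0.1891
  (v6,v0,v7) [-+-] → (-0.1963, -0.0945355, 0)–(-0.1963, -0.860074, 0)  len=0.7655
  (v6,v7,v2) [--+] → (-0.1963, -0.860074, 1.45659)–(-0.1963, -0.0945355, 2.3628)  len=1.1863
  (v7,v0,v8) [-++] → (-0.1963, -0.860074, 0)–(-0.1963, -1.84687, 0)  len=0.9868
  (v7,v8,v2) [-++] → (-0.1963, -1.84687, 0)–(-0.1963, -0.860074, 1.45659)  len=1.7594

Chained into 1 loop(s):
  loop 1: 10 segments, perimeter = 9.7741
Total perimeter = 9.774

loops=1 perimeter=9.774
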